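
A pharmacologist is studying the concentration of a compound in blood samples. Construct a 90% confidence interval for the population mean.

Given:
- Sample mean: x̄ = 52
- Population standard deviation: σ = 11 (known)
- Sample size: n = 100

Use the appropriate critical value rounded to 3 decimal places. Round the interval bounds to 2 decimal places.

The population standard deviation σ is known, so use a z-interval (standard normal critical value).

For 90% confidence, z* = 1.645 (from standard normal table)

Standard error: SE = σ/√n = 11/√100 = 1.100000

Margin of error: E = z* × SE = 1.645 × 1.100000 = 1.8095

Z-interval: x̄ ± E = 52 ± 1.8095 = (50.1905, 53.8095)

Rounded to 2 decimal places:

(50.19, 53.81)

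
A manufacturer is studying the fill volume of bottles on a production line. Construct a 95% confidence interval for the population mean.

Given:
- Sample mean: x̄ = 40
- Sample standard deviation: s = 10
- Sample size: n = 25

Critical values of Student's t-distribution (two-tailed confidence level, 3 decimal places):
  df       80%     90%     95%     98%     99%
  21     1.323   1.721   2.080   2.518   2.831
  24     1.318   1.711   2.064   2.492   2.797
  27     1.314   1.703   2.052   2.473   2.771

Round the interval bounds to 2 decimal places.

The population standard deviation σ is unknown (only the sample standard deviation s is given), so use a t-interval with df = n - 1 = 25 - 1 = 24.

For 95% confidence with df = 24, t* = 2.064 (from t-table)

Standard error: SE = s/√n = 10/√25 = 2.000000

Margin of error: E = t* × SE = 2.064 × 2.000000 = 4.1280

T-interval: x̄ ± E = 40 ± 4.1280 = (35.8720, 44.1280)

Rounded to 2 decimal places:

(35.87, 44.13)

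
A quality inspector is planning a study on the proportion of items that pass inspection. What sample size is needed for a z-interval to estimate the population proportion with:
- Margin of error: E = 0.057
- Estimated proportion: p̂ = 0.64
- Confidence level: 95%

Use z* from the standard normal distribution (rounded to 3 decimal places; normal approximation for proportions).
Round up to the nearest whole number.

Using z* for proportion z-interval (normal approximation).

For 95% confidence, z* = 1.96 (from standard normal table)

Sample size formula for proportion z-interval: n = z*²p̂(1-p̂)/E²

n = 1.96² × 0.64 × 0.36 / 0.057²
  = 3.8416 × 0.2304 / 0.003249
  = 272.4237

Round up to the nearest whole number: n = 273

273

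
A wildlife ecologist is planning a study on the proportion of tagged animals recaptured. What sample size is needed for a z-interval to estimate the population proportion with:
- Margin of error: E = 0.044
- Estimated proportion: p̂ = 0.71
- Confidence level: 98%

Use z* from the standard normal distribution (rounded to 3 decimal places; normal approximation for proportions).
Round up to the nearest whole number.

Using z* for proportion z-interval (normal approximation).

For 98% confidence, z* = 2.326 (from standard normal table)

Sample size formula for proportion z-interval: n = z*²p̂(1-p̂)/E²

n = 2.326² × 0.71 × 0.29 / 0.044²
  = 5.410276 × 0.2059 / 0.001936
  = 575.4007

Round up to the nearest whole number: n = 576

576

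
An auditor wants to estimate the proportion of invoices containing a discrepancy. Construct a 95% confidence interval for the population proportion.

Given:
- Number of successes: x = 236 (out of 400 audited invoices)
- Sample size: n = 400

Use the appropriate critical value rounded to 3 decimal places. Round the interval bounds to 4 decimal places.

Sample proportion: p̂ = 236/400 = 0.590000

Check conditions for normal approximation:
  np̂ = 236 ≥ 10 ✓
  n(1-p̂) = 164 ≥ 10 ✓

The sample is large enough, so use a z-interval (normal approximation) for the proportion.

For 95% confidence, z* = 1.96 (from standard normal table)

Standard error: SE = √(p̂(1-p̂)/n) = √(0.590000×0.410000/400) = 0.02459167

Margin of error: E = z* × SE = 1.96 × 0.02459167 = 0.048200

Z-interval: p̂ ± E = 0.590000 ± 0.048200 = (0.541800, 0.638200)

Rounded to 4 decimal places:

(0.5418, 0.6382)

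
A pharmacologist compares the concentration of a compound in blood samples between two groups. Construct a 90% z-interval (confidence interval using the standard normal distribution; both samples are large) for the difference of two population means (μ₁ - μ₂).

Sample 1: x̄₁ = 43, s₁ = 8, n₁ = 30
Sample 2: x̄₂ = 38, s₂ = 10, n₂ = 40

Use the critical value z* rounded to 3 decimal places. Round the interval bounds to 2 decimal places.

Both samples are large (n₁ = 30 ≥ 30, n₂ = 40 ≥ 30), so a z-interval for the difference of means applies.

Point estimate: x̄₁ - x̄₂ = 43 - 38 = 5

Standard error: SE = √(s₁²/n₁ + s₂²/n₂)
= √(8²/30 + 10²/40)
= √(2.133333 + 2.500000)
= 2.152518

For 90% confidence, z* = 1.645 (from standard normal table)
Margin of error: E = z* × SE = 1.645 × 2.152518 = 3.5409

Z-interval: (x̄₁ - x̄₂) ± E = 5 ± 3.5409 = (1.4591, 8.5409)

Rounded to 2 decimal places:

(1.46, 8.54)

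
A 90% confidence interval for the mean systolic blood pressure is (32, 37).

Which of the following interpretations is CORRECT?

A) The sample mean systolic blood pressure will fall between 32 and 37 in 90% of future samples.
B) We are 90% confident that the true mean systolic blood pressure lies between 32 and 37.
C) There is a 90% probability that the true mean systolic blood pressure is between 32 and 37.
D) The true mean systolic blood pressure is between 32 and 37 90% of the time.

A confidence interval represents our confidence in the procedure, not a probability statement about the parameter.

Key concept: If we repeated this sampling process many times and computed a 90% CI each time, about 90% of those intervals would contain the true population parameter.

For this specific interval (32, 37):
- Midpoint (point estimate): 34.5
- Margin of error: 2.5

The correct interpretation is the one stating confidence that the true parameter lies in the interval — option B.

B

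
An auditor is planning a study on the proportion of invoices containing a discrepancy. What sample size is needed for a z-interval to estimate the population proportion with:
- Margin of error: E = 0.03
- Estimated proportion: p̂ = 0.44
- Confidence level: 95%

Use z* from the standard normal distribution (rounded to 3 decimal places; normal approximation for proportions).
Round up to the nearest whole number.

Using z* for proportion z-interval (normal approximation).

For 95% confidence, z* = 1.96 (from standard normal table)

Sample size formula for proportion z-interval: n = z*²p̂(1-p̂)/E²

n = 1.96² × 0.44 × 0.56 / 0.03²
  = 3.8416 × 0.2464 / 0.0009
  = 1051.7447

Round up to the nearest whole number: n = 1052

1052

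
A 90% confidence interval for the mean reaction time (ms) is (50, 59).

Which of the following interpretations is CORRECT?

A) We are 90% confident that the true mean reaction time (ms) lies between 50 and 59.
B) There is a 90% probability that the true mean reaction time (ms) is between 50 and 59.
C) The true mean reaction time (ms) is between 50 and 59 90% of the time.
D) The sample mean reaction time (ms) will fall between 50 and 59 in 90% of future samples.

A confidence interval represents our confidence in the procedure, not a probability statement about the parameter.

Key concept: If we repeated this sampling process many times and computed a 90% CI each time, about 90% of those intervals would contain the true population parameter.

For this specific interval (50, 59):
- Midpoint (point estimate): 54.5
- Margin of error: 4.5

The correct interpretation is the one stating confidence that the true parameter lies in the interval — option A.

A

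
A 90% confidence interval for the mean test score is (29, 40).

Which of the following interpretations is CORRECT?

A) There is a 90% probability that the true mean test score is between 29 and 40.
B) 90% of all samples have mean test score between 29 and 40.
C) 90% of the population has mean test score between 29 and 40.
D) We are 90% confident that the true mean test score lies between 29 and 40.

A confidence interval represents our confidence in the procedure, not a probability statement about the parameter.

Key concept: If we repeated this sampling process many times and computed a 90% CI each time, about 90% of those intervals would contain the true population parameter.

For this specific interval (29, 40):
- Midpoint (point estimate): 34.5
- Margin of error: 5.5

The correct interpretation is the one stating confidence that the true parameter lies in the interval — option D.

D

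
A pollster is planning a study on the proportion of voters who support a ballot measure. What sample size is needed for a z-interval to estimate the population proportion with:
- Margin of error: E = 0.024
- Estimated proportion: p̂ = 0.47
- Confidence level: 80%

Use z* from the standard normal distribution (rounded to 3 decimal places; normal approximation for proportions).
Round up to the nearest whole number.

Using z* for proportion z-interval (normal approximation).

For 80% confidence, z* = 1.282 (from standard normal table)

Sample size formula for proportion z-interval: n = z*²p̂(1-p̂)/E²

n = 1.282² × 0.47 × 0.53 / 0.024²
  = 1.643524 × 0.2491 / 0.000576
  = 710.7671

Round up to the nearest whole number: n = 711

711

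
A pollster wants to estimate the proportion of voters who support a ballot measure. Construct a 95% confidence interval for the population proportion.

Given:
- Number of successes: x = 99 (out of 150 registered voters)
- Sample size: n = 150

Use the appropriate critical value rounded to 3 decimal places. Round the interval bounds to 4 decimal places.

Sample proportion: p̂ = 99/150 = 0.660000

Check conditions for normal approximation:
  np̂ = 99 ≥ 10 ✓
  n(1-p̂) = 51 ≥ 10 ✓

The sample is large enough, so use a z-interval (normal approximation) for the proportion.

For 95% confidence, z* = 1.96 (from standard normal table)

Standard error: SE = √(p̂(1-p̂)/n) = √(0.660000×0.340000/150) = 0.03867816

Margin of error: E = z* × SE = 1.96 × 0.03867816 = 0.075809

Z-interval: p̂ ± E = 0.660000 ± 0.075809 = (0.584191, 0.735809)

Rounded to 4 decimal places:

(0.5842, 0.7358)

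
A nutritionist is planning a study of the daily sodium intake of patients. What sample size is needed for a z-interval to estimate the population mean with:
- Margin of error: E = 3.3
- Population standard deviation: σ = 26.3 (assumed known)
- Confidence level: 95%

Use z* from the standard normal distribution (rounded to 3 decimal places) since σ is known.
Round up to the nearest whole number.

Using z* since population σ is known (z-interval formula).

For 95% confidence, z* = 1.96 (from standard normal table)

Sample size formula for z-interval: n = (z*σ/E)²

n = (1.96 × 26.3 / 3.3)²
  = (15.620606)²
  = 244.0033

Round up to the nearest whole number: n = 245

245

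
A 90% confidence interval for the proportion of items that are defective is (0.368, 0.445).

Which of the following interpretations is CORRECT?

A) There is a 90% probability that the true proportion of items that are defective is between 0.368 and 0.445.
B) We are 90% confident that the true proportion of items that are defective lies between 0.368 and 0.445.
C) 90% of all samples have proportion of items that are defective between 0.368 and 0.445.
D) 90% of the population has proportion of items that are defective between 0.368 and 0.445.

A confidence interval represents our confidence in the procedure, not a probability statement about the parameter.

Key concept: If we repeated this sampling process many times and computed a 90% CI each time, about 90% of those intervals would contain the true population parameter.

For this specific interval (0.368, 0.445):
- Midpoint (point estimate): 0.4065
- Margin of error: 0.0385

The correct interpretation is the one stating confidence that the true parameter lies in the interval — option B.

B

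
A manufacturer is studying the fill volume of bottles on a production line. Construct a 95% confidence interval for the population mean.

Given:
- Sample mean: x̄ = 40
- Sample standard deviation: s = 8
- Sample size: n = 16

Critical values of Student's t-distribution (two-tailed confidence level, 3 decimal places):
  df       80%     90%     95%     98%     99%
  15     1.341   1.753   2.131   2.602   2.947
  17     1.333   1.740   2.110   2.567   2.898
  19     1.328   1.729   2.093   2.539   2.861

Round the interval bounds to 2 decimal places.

The population standard deviation σ is unknown (only the sample standard deviation s is given), so use a t-interval with df = n - 1 = 16 - 1 = 15.

For 95% confidence with df = 15, t* = 2.131 (from t-table)

Standard error: SE = s/√n = 8/√16 = 2.000000

Margin of error: E = t* × SE = 2.131 × 2.000000 = 4.2620

T-interval: x̄ ± E = 40 ± 4.2620 = (35.7380, 44.2620)

Rounded to 2 decimal places:

(35.74, 44.26)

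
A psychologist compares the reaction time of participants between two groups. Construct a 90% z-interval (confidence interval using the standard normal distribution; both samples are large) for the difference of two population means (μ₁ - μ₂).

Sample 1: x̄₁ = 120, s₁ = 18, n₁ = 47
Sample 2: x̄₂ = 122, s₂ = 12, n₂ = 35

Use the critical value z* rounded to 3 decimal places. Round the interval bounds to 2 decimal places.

Both samples are large (n₁ = 47 ≥ 30, n₂ = 35 ≥ 30), so a z-interval for the difference of means applies.

Point estimate: x̄₁ - x̄₂ = 120 - 122 = -2

Standard error: SE = √(s₁²/n₁ + s₂²/n₂)
= √(18²/47 + 12²/35)
= √(6.893617 + 4.114286)
= 3.317816

For 90% confidence, z* = 1.645 (from standard normal table)
Margin of error: E = z* × SE = 1.645 × 3.317816 = 5.4578

Z-interval: (x̄₁ - x̄₂) ± E = -2 ± 5.4578 = (-7.4578, 3.4578)

Rounded to 2 decimal places:

(-7.46, 3.46)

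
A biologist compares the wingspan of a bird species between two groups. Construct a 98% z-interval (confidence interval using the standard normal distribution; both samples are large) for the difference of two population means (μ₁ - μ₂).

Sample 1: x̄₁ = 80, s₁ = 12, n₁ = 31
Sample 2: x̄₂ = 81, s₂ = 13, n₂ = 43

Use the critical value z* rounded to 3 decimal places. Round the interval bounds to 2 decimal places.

Both samples are large (n₁ = 31 ≥ 30, n₂ = 43 ≥ 30), so a z-interval for the difference of means applies.

Point estimate: x̄₁ - x̄₂ = 80 - 81 = -1

Standard error: SE = √(s₁²/n₁ + s₂²/n₂)
= √(12²/31 + 13²/43)
= √(4.645161 + 3.930233)
= 2.928377

For 98% confidence, z* = 2.326 (from standard normal table)
Margin of error: E = z* × SE = 2.326 × 2.928377 = 6.8114

Z-interval: (x̄₁ - x̄₂) ± E = -1 ± 6.8114 = (-7.8114, 5.8114)

Rounded to 2 decimal places:

(-7.81, 5.81)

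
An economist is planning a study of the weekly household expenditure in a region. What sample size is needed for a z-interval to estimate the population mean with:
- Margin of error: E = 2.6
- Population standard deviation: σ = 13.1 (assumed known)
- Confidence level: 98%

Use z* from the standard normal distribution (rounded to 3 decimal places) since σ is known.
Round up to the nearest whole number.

Using z* since population σ is known (z-interval formula).

For 98% confidence, z* = 2.326 (from standard normal table)

Sample size formula for z-interval: n = (z*σ/E)²

n = (2.326 × 13.1 / 2.6)²
  = (11.719462)²
  = 137.3458

Round up to the nearest whole number: n = 138

138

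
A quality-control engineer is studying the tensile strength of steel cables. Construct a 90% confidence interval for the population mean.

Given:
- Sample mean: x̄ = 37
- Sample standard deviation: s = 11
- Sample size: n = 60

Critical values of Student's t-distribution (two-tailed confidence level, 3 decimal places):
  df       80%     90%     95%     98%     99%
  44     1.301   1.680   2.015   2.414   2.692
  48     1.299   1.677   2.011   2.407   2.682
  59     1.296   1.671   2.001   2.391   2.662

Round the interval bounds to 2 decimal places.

The population standard deviation σ is unknown (only the sample standard deviation s is given), so use a t-interval with df = n - 1 = 60 - 1 = 59.

For 90% confidence with df = 59, t* = 1.671 (from t-table)

Standard error: SE = s/√n = 11/√60 = 1.420094

Margin of error: E = t* × SE = 1.671 × 1.420094 = 2.3730

T-interval: x̄ ± E = 37 ± 2.3730 = (34.6270, 39.3730)

Rounded to 2 decimal places:

(34.63, 39.37)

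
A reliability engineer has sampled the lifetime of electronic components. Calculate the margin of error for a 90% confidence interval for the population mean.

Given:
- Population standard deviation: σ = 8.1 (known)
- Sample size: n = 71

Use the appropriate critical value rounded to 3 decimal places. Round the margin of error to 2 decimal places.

The population standard deviation σ is known, so use the z-interval margin of error formula.

For 90% confidence, z* = 1.645 (from standard normal table)

Margin of error formula for z-interval: E = z* × σ/√n

E = 1.645 × 8.1/√71
  = 1.645 × 0.961293
  = 1.5813

Rounded to 2 decimal places:

1.58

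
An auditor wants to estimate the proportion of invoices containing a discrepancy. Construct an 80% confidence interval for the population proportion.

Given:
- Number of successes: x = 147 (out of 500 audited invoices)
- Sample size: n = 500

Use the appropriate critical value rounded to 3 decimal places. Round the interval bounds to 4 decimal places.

Sample proportion: p̂ = 147/500 = 0.294000

Check conditions for normal approximation:
  np̂ = 147 ≥ 10 ✓
  n(1-p̂) = 353 ≥ 10 ✓

The sample is large enough, so use a z-interval (normal approximation) for the proportion.

For 80% confidence, z* = 1.282 (from standard normal table)

Standard error: SE = √(p̂(1-p̂)/n) = √(0.294000×0.706000/500) = 0.02037469

Margin of error: E = z* × SE = 1.282 × 0.02037469 = 0.026120

Z-interval: p̂ ± E = 0.294000 ± 0.026120 = (0.267880, 0.320120)

Rounded to 4 decimal places:

(0.2679, 0.3201)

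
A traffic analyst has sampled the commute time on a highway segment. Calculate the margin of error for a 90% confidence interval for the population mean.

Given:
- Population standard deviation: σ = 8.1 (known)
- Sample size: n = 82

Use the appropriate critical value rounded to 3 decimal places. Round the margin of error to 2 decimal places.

The population standard deviation σ is known, so use the z-interval margin of error formula.

For 90% confidence, z* = 1.645 (from standard normal table)

Margin of error formula for z-interval: E = z* × σ/√n

E = 1.645 × 8.1/√82
  = 1.645 × 0.894495
  = 1.4714

Rounded to 2 decimal places:

1.47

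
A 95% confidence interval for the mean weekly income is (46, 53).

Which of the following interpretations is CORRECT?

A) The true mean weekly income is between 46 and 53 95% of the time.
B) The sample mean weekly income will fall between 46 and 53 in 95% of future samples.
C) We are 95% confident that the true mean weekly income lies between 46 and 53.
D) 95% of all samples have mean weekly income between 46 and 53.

A confidence interval represents our confidence in the procedure, not a probability statement about the parameter.

Key concept: If we repeated this sampling process many times and computed a 95% CI each time, about 95% of those intervals would contain the true population parameter.

For this specific interval (46, 53):
- Midpoint (point estimate): 49.5
- Margin of error: 3.5

The correct interpretation is the one stating confidence that the true parameter lies in the interval — option C.

C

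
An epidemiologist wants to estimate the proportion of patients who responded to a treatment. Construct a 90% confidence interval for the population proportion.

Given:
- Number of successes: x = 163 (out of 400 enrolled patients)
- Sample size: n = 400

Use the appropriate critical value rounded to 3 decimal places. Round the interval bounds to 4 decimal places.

Sample proportion: p̂ = 163/400 = 0.407500

Check conditions for normal approximation:
  np̂ = 163 ≥ 10 ✓
  n(1-p̂) = 237 ≥ 10 ✓

The sample is large enough, so use a z-interval (normal approximation) for the proportion.

For 90% confidence, z* = 1.645 (from standard normal table)

Standard error: SE = √(p̂(1-p̂)/n) = √(0.407500×0.592500/400) = 0.02456846

Margin of error: E = z* × SE = 1.645 × 0.02456846 = 0.040415

Z-interval: p̂ ± E = 0.407500 ± 0.040415 = (0.367085, 0.447915)

Rounded to 4 decimal places:

(0.3671, 0.4479)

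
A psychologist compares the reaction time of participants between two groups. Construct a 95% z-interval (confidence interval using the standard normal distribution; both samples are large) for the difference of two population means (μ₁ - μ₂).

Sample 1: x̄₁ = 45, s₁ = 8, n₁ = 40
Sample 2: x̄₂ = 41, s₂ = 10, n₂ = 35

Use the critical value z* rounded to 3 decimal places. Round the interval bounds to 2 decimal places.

Both samples are large (n₁ = 40 ≥ 30, n₂ = 35 ≥ 30), so a z-interval for the difference of means applies.

Point estimate: x̄₁ - x̄₂ = 45 - 41 = 4

Standard error: SE = √(s₁²/n₁ + s₂²/n₂)
= √(8²/40 + 10²/35)
= √(1.600000 + 2.857143)
= 2.111195

For 95% confidence, z* = 1.96 (from standard normal table)
Margin of error: E = z* × SE = 1.96 × 2.111195 = 4.1379

Z-interval: (x̄₁ - x̄₂) ± E = 4 ± 4.1379 = (-0.1379, 8.1379)

Rounded to 2 decimal places:

(-0.14, 8.14)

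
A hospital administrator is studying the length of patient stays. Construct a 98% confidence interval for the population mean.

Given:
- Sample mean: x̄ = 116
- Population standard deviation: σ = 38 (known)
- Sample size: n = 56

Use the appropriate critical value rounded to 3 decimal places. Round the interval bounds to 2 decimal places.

The population standard deviation σ is known, so use a z-interval (standard normal critical value).

For 98% confidence, z* = 2.326 (from standard normal table)

Standard error: SE = σ/√n = 38/√56 = 5.077964

Margin of error: E = z* × SE = 2.326 × 5.077964 = 11.8113

Z-interval: x̄ ± E = 116 ± 11.8113 = (104.1887, 127.8113)

Rounded to 2 decimal places:

(104.19, 127.81)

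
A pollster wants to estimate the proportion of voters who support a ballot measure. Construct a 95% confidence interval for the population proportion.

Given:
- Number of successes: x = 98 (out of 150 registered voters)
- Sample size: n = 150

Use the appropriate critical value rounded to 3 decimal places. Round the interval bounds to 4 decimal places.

Sample proportion: p̂ = 98/150 = 0.653333

Check conditions for normal approximation:
  np̂ = 98 ≥ 10 ✓
  n(1-p̂) = 52 ≥ 10 ✓

The sample is large enough, so use a z-interval (normal approximation) for the proportion.

For 95% confidence, z* = 1.96 (from standard normal table)

Standard error: SE = √(p̂(1-p̂)/n) = √(0.653333×0.346667/150) = 0.03885777

Margin of error: E = z* × SE = 1.96 × 0.03885777 = 0.076161

Z-interval: p̂ ± E = 0.653333 ± 0.076161 = (0.577172, 0.729495)

Rounded to 4 decimal places:

(0.5772, 0.7295)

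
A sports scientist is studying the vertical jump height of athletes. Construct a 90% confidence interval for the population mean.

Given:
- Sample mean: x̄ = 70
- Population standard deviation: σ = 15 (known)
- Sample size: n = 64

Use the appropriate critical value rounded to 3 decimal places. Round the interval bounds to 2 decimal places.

The population standard deviation σ is known, so use a z-interval (standard normal critical value).

For 90% confidence, z* = 1.645 (from standard normal table)

Standard error: SE = σ/√n = 15/√64 = 1.875000

Margin of error: E = z* × SE = 1.645 × 1.875000 = 3.0844

Z-interval: x̄ ± E = 70 ± 3.0844 = (66.9156, 73.0844)

Rounded to 2 decimal places:

(66.92, 73.08)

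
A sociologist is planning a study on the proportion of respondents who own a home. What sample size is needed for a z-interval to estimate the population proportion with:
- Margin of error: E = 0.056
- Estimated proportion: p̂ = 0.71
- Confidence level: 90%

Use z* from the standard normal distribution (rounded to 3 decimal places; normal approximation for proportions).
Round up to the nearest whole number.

Using z* for proportion z-interval (normal approximation).

For 90% confidence, z* = 1.645 (from standard normal table)

Sample size formula for proportion z-interval: n = z*²p̂(1-p̂)/E²

n = 1.645² × 0.71 × 0.29 / 0.056²
  = 2.706025 × 0.2059 / 0.003136
  = 177.6692

Round up to the nearest whole number: n = 178

178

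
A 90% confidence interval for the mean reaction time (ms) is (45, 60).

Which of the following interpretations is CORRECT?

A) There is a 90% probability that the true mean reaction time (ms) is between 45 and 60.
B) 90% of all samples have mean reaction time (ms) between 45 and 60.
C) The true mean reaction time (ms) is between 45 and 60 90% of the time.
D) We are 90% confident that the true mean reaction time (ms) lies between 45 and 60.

A confidence interval represents our confidence in the procedure, not a probability statement about the parameter.

Key concept: If we repeated this sampling process many times and computed a 90% CI each time, about 90% of those intervals would contain the true population parameter.

For this specific interval (45, 60):
- Midpoint (point estimate): 52.5
- Margin of error: 7.5

The correct interpretation is the one stating confidence that the true parameter lies in the interval — option D.

D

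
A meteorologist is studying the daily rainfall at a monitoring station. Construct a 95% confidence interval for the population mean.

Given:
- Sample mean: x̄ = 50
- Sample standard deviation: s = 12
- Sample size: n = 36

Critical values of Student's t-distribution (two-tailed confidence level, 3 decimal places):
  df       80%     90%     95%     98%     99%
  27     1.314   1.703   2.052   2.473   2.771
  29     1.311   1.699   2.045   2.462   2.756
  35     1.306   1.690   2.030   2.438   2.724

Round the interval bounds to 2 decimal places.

The population standard deviation σ is unknown (only the sample standard deviation s is given), so use a t-interval with df = n - 1 = 36 - 1 = 35.

For 95% confidence with df = 35, t* = 2.030 (from t-table)

Standard error: SE = s/√n = 12/√36 = 2.000000

Margin of error: E = t* × SE = 2.030 × 2.000000 = 4.0600

T-interval: x̄ ± E = 50 ± 4.0600 = (45.9400, 54.0600)

Rounded to 2 decimal places:

(45.94, 54.06)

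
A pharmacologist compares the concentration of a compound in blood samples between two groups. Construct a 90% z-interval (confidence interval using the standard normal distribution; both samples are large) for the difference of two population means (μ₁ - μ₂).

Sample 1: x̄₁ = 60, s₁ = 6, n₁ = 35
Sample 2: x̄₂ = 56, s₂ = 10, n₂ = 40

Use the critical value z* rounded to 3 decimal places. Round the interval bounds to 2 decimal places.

Both samples are large (n₁ = 35 ≥ 30, n₂ = 40 ≥ 30), so a z-interval for the difference of means applies.

Point estimate: x̄₁ - x̄₂ = 60 - 56 = 4

Standard error: SE = √(s₁²/n₁ + s₂²/n₂)
= √(6²/35 + 10²/40)
= √(1.028571 + 2.500000)
= 1.878449

For 90% confidence, z* = 1.645 (from standard normal table)
Margin of error: E = z* × SE = 1.645 × 1.878449 = 3.0900

Z-interval: (x̄₁ - x̄₂) ± E = 4 ± 3.0900 = (0.9100, 7.0900)

Rounded to 2 decimal places:

(0.91, 7.09)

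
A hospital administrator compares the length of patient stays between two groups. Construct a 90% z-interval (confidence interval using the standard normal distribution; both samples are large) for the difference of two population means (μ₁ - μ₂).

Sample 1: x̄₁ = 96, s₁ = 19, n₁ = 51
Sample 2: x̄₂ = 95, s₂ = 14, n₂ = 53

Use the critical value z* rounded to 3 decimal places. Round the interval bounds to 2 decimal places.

Both samples are large (n₁ = 51 ≥ 30, n₂ = 53 ≥ 30), so a z-interval for the difference of means applies.

Point estimate: x̄₁ - x̄₂ = 96 - 95 = 1

Standard error: SE = √(s₁²/n₁ + s₂²/n₂)
= √(19²/51 + 14²/53)
= √(7.078431 + 3.698113)
= 3.282765

For 90% confidence, z* = 1.645 (from standard normal table)
Margin of error: E = z* × SE = 1.645 × 3.282765 = 5.4001

Z-interval: (x̄₁ - x̄₂) ± E = 1 ± 5.4001 = (-4.4001, 6.4001)

Rounded to 2 decimal places:

(-4.40, 6.40)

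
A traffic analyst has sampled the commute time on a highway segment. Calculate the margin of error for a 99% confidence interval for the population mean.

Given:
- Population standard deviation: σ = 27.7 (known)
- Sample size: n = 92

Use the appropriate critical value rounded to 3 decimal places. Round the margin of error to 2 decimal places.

The population standard deviation σ is known, so use the z-interval margin of error formula.

For 99% confidence, z* = 2.576 (from standard normal table)

Margin of error formula for z-interval: E = z* × σ/√n

E = 2.576 × 27.7/√92
  = 2.576 × 2.887925
  = 7.4393

Rounded to 2 decimal places:

7.44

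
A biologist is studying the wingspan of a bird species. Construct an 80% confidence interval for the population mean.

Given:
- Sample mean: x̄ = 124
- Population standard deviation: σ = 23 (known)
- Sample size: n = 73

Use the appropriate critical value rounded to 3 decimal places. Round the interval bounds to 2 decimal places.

The population standard deviation σ is known, so use a z-interval (standard normal critical value).

For 80% confidence, z* = 1.282 (from standard normal table)

Standard error: SE = σ/√n = 23/√73 = 2.691946

Margin of error: E = z* × SE = 1.282 × 2.691946 = 3.4511

Z-interval: x̄ ± E = 124 ± 3.4511 = (120.5489, 127.4511)

Rounded to 2 decimal places:

(120.55, 127.45)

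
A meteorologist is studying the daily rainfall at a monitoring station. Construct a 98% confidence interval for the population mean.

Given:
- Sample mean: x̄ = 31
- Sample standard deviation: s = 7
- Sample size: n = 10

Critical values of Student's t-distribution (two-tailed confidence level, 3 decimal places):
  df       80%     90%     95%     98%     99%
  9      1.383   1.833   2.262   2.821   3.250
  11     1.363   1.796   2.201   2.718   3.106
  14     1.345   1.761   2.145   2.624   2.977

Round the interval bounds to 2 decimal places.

The population standard deviation σ is unknown (only the sample standard deviation s is given), so use a t-interval with df = n - 1 = 10 - 1 = 9.

For 98% confidence with df = 9, t* = 2.821 (from t-table)

Standard error: SE = s/√n = 7/√10 = 2.213594

Margin of error: E = t* × SE = 2.821 × 2.213594 = 6.2445

T-interval: x̄ ± E = 31 ± 6.2445 = (24.7555, 37.2445)

Rounded to 2 decimal places:

(24.76, 37.24)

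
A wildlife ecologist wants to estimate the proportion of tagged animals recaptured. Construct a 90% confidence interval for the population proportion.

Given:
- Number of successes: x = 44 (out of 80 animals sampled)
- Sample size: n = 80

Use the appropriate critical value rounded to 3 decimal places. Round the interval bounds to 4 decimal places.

Sample proportion: p̂ = 44/80 = 0.550000

Check conditions for normal approximation:
  np̂ = 44 ≥ 10 ✓
  n(1-p̂) = 36 ≥ 10 ✓

The sample is large enough, so use a z-interval (normal approximation) for the proportion.

For 90% confidence, z* = 1.645 (from standard normal table)

Standard error: SE = √(p̂(1-p̂)/n) = √(0.550000×0.450000/80) = 0.05562149

Margin of error: E = z* × SE = 1.645 × 0.05562149 = 0.091497

Z-interval: p̂ ± E = 0.550000 ± 0.091497 = (0.458503, 0.641497)

Rounded to 4 decimal places:

(0.4585, 0.6415)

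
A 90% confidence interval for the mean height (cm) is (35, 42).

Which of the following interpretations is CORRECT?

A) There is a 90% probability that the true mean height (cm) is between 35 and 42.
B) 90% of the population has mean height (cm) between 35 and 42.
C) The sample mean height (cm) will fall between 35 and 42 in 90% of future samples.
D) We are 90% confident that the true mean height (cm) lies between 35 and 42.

A confidence interval represents our confidence in the procedure, not a probability statement about the parameter.

Key concept: If we repeated this sampling process many times and computed a 90% CI each time, about 90% of those intervals would contain the true population parameter.

For this specific interval (35, 42):
- Midpoint (point estimate): 38.5
- Margin of error: 3.5

The correct interpretation is the one stating confidence that the true parameter lies in the interval — option D.

D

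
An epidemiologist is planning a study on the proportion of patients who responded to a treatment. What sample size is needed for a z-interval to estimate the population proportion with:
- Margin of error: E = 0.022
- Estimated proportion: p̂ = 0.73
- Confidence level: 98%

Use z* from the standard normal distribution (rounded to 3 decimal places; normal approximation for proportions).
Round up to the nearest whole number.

Using z* for proportion z-interval (normal approximation).

For 98% confidence, z* = 2.326 (from standard normal table)

Sample size formula for proportion z-interval: n = z*²p̂(1-p̂)/E²

n = 2.326² × 0.73 × 0.27 / 0.022²
  = 5.410276 × 0.1971 / 0.000484
  = 2203.2343

Round up to the nearest whole number: n = 2204

2204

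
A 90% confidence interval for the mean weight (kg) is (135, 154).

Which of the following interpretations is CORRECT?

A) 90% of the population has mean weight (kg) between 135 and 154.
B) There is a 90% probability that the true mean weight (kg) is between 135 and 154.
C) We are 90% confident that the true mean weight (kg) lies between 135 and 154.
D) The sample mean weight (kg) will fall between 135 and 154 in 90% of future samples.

A confidence interval represents our confidence in the procedure, not a probability statement about the parameter.

Key concept: If we repeated this sampling process many times and computed a 90% CI each time, about 90% of those intervals would contain the true population parameter.

For this specific interval (135, 154):
- Midpoint (point estimate): 144.5
- Margin of error: 9.5

The correct interpretation is the one stating confidence that the true parameter lies in the interval — option C.

C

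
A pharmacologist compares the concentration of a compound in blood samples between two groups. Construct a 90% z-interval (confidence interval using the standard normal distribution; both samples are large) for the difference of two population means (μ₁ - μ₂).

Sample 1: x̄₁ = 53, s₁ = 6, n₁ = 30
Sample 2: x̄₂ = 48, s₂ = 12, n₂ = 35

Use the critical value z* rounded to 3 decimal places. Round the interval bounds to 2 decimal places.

Both samples are large (n₁ = 30 ≥ 30, n₂ = 35 ≥ 30), so a z-interval for the difference of means applies.

Point estimate: x̄₁ - x̄₂ = 53 - 48 = 5

Standard error: SE = √(s₁²/n₁ + s₂²/n₂)
= √(6²/30 + 12²/35)
= √(1.200000 + 4.114286)
= 2.305273

For 90% confidence, z* = 1.645 (from standard normal table)
Margin of error: E = z* × SE = 1.645 × 2.305273 = 3.7922

Z-interval: (x̄₁ - x̄₂) ± E = 5 ± 3.7922 = (1.2078, 8.7922)

Rounded to 2 decimal places:

(1.21, 8.79)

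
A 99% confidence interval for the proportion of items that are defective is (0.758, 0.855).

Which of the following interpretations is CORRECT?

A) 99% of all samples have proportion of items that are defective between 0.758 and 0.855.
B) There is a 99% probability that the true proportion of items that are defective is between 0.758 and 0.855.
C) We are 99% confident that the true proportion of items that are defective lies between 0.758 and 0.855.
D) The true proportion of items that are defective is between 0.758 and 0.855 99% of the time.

A confidence interval represents our confidence in the procedure, not a probability statement about the parameter.

Key concept: If we repeated this sampling process many times and computed a 99% CI each time, about 99% of those intervals would contain the true population parameter.

For this specific interval (0.758, 0.855):
- Midpoint (point estimate): 0.8065
- Margin of error: 0.0485

The correct interpretation is the one stating confidence that the true parameter lies in the interval — option C.

C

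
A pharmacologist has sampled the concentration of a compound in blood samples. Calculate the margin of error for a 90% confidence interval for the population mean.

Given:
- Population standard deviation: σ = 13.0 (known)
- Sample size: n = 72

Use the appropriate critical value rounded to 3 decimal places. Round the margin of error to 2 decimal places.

The population standard deviation σ is known, so use the z-interval margin of error formula.

For 90% confidence, z* = 1.645 (from standard normal table)

Margin of error formula for z-interval: E = z* × σ/√n

E = 1.645 × 13.0/√72
  = 1.645 × 1.532065
  = 2.5202

Rounded to 2 decimal places:

2.52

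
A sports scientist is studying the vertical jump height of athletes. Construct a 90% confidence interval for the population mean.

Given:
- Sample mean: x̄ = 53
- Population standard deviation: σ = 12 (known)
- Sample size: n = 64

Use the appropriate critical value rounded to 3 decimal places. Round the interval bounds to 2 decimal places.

The population standard deviation σ is known, so use a z-interval (standard normal critical value).

For 90% confidence, z* = 1.645 (from standard normal table)

Standard error: SE = σ/√n = 12/√64 = 1.500000

Margin of error: E = z* × SE = 1.645 × 1.500000 = 2.4675

Z-interval: x̄ ± E = 53 ± 2.4675 = (50.5325, 55.4675)

Rounded to 2 decimal places:

(50.53, 55.47)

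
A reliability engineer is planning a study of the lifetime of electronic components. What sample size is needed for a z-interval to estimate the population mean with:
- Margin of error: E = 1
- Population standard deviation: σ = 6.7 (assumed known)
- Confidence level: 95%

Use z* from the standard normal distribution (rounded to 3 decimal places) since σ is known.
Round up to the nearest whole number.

Using z* since population σ is known (z-interval formula).

For 95% confidence, z* = 1.96 (from standard normal table)

Sample size formula for z-interval: n = (z*σ/E)²

n = (1.96 × 6.7 / 1)²
  = (13.132000)²
  = 172.4494

Round up to the nearest whole number: n = 173

173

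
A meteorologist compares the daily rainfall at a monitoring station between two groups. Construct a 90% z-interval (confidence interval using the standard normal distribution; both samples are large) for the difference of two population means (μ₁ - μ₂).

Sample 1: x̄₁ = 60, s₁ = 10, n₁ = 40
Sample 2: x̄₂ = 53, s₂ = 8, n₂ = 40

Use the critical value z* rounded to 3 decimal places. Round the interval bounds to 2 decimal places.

Both samples are large (n₁ = 40 ≥ 30, n₂ = 40 ≥ 30), so a z-interval for the difference of means applies.

Point estimate: x̄₁ - x̄₂ = 60 - 53 = 7

Standard error: SE = √(s₁²/n₁ + s₂²/n₂)
= √(10²/40 + 8²/40)
= √(2.500000 + 1.600000)
= 2.024846

For 90% confidence, z* = 1.645 (from standard normal table)
Margin of error: E = z* × SE = 1.645 × 2.024846 = 3.3309

Z-interval: (x̄₁ - x̄₂) ± E = 7 ± 3.3309 = (3.6691, 10.3309)

Rounded to 2 decimal places:

(3.67, 10.33)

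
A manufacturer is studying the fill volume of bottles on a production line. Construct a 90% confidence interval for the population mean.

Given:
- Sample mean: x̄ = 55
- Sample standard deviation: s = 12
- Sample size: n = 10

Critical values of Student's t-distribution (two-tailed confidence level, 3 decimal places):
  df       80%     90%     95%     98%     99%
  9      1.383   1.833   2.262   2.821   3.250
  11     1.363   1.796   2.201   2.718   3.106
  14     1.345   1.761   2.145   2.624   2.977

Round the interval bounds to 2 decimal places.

The population standard deviation σ is unknown (only the sample standard deviation s is given), so use a t-interval with df = n - 1 = 10 - 1 = 9.

For 90% confidence with df = 9, t* = 1.833 (from t-table)

Standard error: SE = s/√n = 12/√10 = 3.794733

Margin of error: E = t* × SE = 1.833 × 3.794733 = 6.9557

T-interval: x̄ ± E = 55 ± 6.9557 = (48.0443, 61.9557)

Rounded to 2 decimal places:

(48.04, 61.96)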